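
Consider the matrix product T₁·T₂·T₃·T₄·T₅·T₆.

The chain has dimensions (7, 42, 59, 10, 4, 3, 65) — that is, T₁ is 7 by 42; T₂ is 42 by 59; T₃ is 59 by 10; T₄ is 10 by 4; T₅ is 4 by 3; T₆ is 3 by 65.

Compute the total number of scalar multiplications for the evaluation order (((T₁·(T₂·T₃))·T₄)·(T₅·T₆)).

(T₂·T₃): 42×59 by 59×10 → 42×10, cost 42·59·10 = 24780
(T₁·(T₂·T₃)): 7×42 by 42×10 → 7×10, cost 7·42·10 = 2940; cumulative 27720
((T₁·(T₂·T₃))·T₄): 7×10 by 10×4 → 7×4, cost 7·10·4 = 280; cumulative 28000
(T₅·T₆): 4×3 by 3×65 → 4×65, cost 4·3·65 = 780
(((T₁·(T₂·T₃))·T₄)·(T₅·T₆)): 7×4 by 4×65 → 7×65, cost 7·4·65 = 1820; cumulative 30600
Total: 30600 scalar multiplications.

30600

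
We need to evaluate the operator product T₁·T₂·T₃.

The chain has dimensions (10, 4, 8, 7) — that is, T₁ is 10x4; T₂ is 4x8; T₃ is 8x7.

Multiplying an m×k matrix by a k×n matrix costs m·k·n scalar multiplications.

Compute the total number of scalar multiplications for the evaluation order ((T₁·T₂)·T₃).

(T₁·T₂): 10×4 by 4×8 → 10×8, cost 10·4·8 = 320
((T₁·T₂)·T₃): 10×8 by 8×7 → 10×7, cost 10·8·7 = 560; cumulative 880
Total: 880 scalar multiplications.

880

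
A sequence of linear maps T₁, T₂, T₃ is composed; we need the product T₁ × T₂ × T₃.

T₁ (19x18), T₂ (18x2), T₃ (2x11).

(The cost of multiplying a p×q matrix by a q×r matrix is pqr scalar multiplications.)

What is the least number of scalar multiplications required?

Order (T₁ × (T₂ × T₃)): (T₂ × T₃): 18×2 by 2×11 → 18×11, cost 18·2·11 = 396; (T₁ × (T₂ × T₃)): 19×18 by 18×11 → 19×11, cost 19·18·11 = 3762; cumulative 4158. Total 4158.
Order ((T₁ × T₂) × T₃): (T₁ × T₂): 19×18 by 18×2 → 19×2, cost 19·18·2 = 684; ((T₁ × T₂) × T₃): 19×2 by 2×11 → 19×11, cost 19·2·11 = 418; cumulative 1102. Total 1102.
Minimum: 1102.

1102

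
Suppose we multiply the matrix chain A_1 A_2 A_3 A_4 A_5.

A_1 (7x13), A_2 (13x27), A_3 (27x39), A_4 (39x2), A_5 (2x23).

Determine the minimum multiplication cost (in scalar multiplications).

Adjacent pairs: A_1A_2 = 7·13·27 = 2457; A_2A_3 = 13·27·39 = 13689; A_3A_4 = 27·39·2 = 2106; A_4A_5 = 39·2·23 = 1794.
Length 3: A_1..A_3: k=1: 0+13689+7·13·39=17238; k=2: 2457+0+7·27·39=9828 → min 9828 | A_2..A_4: k=2: 0+2106+13·27·2=2808; k=3: 13689+0+13·39·2=14703 → min 2808 | A_3..A_5: k=3: 0+1794+27·39·23=26013; k=4: 2106+0+27·2·23=3348 → min 3348.
Length 4: A_1..A_4: k=1: 0+2808+7·13·2=2990; k=2: 2457+2106+7·27·2=4941; k=3: 9828+0+7·39·2=10374 → min 2990 | A_2..A_5: k=2: 0+3348+13·27·23=11421; k=3: 13689+1794+13·39·23=27144; k=4: 2808+0+13·2·23=3406 → min 3406.
Length 5: A_1..A_5: k=1: 0+3406+7·13·23=5499; k=2: 2457+3348+7·27·23=10152; k=3: 9828+1794+7·39·23=17901; k=4: 2990+0+7·2·23=3312 → min 3312.
Optimal order: ((A_1 (A_2 (A_3 A_4))) A_5) with cost 3312.

3312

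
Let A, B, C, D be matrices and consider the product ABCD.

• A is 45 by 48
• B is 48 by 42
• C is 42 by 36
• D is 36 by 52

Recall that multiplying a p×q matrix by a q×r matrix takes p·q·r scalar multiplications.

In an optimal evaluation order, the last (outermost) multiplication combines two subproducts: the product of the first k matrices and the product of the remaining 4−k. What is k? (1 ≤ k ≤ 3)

Adjacent pairs: AB = 45·48·42 = 90720; BC = 48·42·36 = 72576; CD = 42·36·52 = 78624.
Length 3: A..C: k=1: 0+72576+45·48·36=150336; k=2: 90720+0+45·42·36=158760 → min 150336 | B..D: k=2: 0+78624+48·42·52=183456; k=3: 72576+0+48·36·52=162432 → min 162432.
Top-level splits: k=1: (A..A)·(B..D) → 0+162432+45·48·52 = 274752; k=2: (A..B)·(C..D) → 90720+78624+45·42·52 = 267624; k=3: (A..C)·(D..D) → 150336+0+45·36·52 = 234576.
Best split is after C, i.e. k = 3.

3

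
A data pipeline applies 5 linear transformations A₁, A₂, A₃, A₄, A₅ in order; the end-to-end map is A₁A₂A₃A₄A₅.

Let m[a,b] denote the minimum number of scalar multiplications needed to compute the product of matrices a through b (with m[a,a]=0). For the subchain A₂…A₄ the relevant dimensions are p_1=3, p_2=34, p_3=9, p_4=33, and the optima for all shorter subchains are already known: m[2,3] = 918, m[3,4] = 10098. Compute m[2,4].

1809

m[2,4] = min over k∈[2,3] of m[2,k]+m[k+1,4]+p_{1}·p_k·p_{4}.
k=2: 0 + 10098 + 3·34·33 = 13464; k=3: 918 + 0 + 3·9·33 = 1809.
Minimum: 1809 at k=3.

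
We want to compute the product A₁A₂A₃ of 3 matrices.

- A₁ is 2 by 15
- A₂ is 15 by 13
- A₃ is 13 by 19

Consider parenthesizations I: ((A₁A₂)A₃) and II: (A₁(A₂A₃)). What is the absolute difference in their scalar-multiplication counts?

Order I = ((A₁A₂)A₃): (A₁A₂): 2×15 by 15×13 → 2×13, cost 2·15·13 = 390; ((A₁A₂)A₃): 2×13 by 13×19 → 2×19, cost 2·13·19 = 494; cumulative 884. Total 884.
Order II = (A₁(A₂A₃)): (A₂A₃): 15×13 by 13×19 → 15×19, cost 15·13·19 = 3705; (A₁(A₂A₃)): 2×15 by 15×19 → 2×19, cost 2·15·19 = 570; cumulative 4275. Total 4275.
Difference: |884 − 4275| = 3391.

3391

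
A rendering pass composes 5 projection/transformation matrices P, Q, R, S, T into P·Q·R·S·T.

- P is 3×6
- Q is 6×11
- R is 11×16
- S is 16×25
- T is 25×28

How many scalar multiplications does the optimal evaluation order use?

4026

Adjacent pairs: PQ = 3·6·11 = 198; QR = 6·11·16 = 1056; RS = 11·16·25 = 4400; ST = 16·25·28 = 11200.
Length 3: P..R: k=1: 0+1056+3·6·16=1344; k=2: 198+0+3·11·16=726 → min 726 | Q..S: k=2: 0+4400+6·11·25=6050; k=3: 1056+0+6·16·25=3456 → min 3456 | R..T: k=3: 0+11200+11·16·28=16128; k=4: 4400+0+11·25·28=12100 → min 12100.
Length 4: P..S: k=1: 0+3456+3·6·25=3906; k=2: 198+4400+3·11·25=5423; k=3: 726+0+3·16·25=1926 → min 1926 | Q..T: k=2: 0+12100+6·11·28=13948; k=3: 1056+11200+6·16·28=14944; k=4: 3456+0+6·25·28=7656 → min 7656.
Length 5: P..T: k=1: 0+7656+3·6·28=8160; k=2: 198+12100+3·11·28=13222; k=3: 726+11200+3·16·28=13270; k=4: 1926+0+3·25·28=4026 → min 4026.
Optimal order: ((((P·Q)·R)·S)·T) with cost 4026.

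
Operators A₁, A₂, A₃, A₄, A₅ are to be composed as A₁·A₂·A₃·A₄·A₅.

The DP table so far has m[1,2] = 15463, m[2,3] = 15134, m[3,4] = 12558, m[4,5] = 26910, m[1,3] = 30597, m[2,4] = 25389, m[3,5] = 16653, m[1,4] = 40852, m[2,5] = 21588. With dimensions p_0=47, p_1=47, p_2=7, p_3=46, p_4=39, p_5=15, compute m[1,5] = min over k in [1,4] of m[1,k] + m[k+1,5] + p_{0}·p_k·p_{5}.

m[1,5] = min over k∈[1,4] of m[1,k]+m[k+1,5]+p_{0}·p_k·p_{5}.
k=1: 0 + 21588 + 47·47·15 = 54723; k=2: 15463 + 16653 + 47·7·15 = 37051; k=3: 30597 + 26910 + 47·46·15 = 89937; k=4: 40852 + 0 + 47·39·15 = 68347.
Minimum: 37051 at k=2.

37051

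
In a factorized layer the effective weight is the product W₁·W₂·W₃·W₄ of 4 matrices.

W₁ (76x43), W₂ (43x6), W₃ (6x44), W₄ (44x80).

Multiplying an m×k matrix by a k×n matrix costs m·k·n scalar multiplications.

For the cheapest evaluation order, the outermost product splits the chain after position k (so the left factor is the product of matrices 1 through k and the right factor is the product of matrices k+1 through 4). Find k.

2

Adjacent pairs: W₁W₂ = 76·43·6 = 19608; W₂W₃ = 43·6·44 = 11352; W₃W₄ = 6·44·80 = 21120.
Length 3: W₁..W₃: k=1: 0+11352+76·43·44=155144; k=2: 19608+0+76·6·44=39672 → min 39672 | W₂..W₄: k=2: 0+21120+43·6·80=41760; k=3: 11352+0+43·44·80=162712 → min 41760.
Top-level splits: k=1: (W₁..W₁)·(W₂..W₄) → 0+41760+76·43·80 = 303200; k=2: (W₁..W₂)·(W₃..W₄) → 19608+21120+76·6·80 = 77208; k=3: (W₁..W₃)·(W₄..W₄) → 39672+0+76·44·80 = 307192.
Best split is after W₂, i.e. k = 2.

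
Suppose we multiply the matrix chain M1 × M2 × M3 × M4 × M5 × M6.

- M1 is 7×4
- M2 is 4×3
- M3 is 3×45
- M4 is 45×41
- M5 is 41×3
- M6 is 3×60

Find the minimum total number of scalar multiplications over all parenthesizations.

Adjacent pairs: M1M2 = 7·4·3 = 84; M2M3 = 4·3·45 = 540; M3M4 = 3·45·41 = 5535; M4M5 = 45·41·3 = 5535; M5M6 = 41·3·60 = 7380.
Length 3: M1..M3: k=1: 0+540+7·4·45=1800; k=2: 84+0+7·3·45=1029 → min 1029 | M2..M4: k=2: 0+5535+4·3·41=6027; k=3: 540+0+4·45·41=7920 → min 6027 | M3..M5: k=3: 0+5535+3·45·3=5940; k=4: 5535+0+3·41·3=5904 → min 5904 | M4..M6: k=4: 0+7380+45·41·60=118080; k=5: 5535+0+45·3·60=13635 → min 13635.
Length 4: M1..M4: k=1: 0+6027+7·4·41=7175; k=2: 84+5535+7·3·41=6480; k=3: 1029+0+7·45·41=13944 → min 6480 | M2..M5: k=2: 0+5904+4·3·3=5940; k=3: 540+5535+4·45·3=6615; k=4: 6027+0+4·41·3=6519 → min 5940 | M3..M6: k=3: 0+13635+3·45·60=21735; k=4: 5535+7380+3·41·60=20295; k=5: 5904+0+3·3·60=6444 → min 6444.
Length 5: M1..M5: k=1: 0+5940+7·4·3=6024; k=2: 84+5904+7·3·3=6051; k=3: 1029+5535+7·45·3=7509; k=4: 6480+0+7·41·3=7341 → min 6024 | M2..M6: k=2: 0+6444+4·3·60=7164; k=3: 540+13635+4·45·60=24975; k=4: 6027+7380+4·41·60=23247; k=5: 5940+0+4·3·60=6660 → min 6660.
Length 6: M1..M6: k=1: 0+6660+7·4·60=8340; k=2: 84+6444+7·3·60=7788; k=3: 1029+13635+7·45·60=33564; k=4: 6480+7380+7·41·60=31080; k=5: 6024+0+7·3·60=7284 → min 7284.
Optimal order: ((M1 × (M2 × ((M3 × M4) × M5))) × M6) with cost 7284.

7284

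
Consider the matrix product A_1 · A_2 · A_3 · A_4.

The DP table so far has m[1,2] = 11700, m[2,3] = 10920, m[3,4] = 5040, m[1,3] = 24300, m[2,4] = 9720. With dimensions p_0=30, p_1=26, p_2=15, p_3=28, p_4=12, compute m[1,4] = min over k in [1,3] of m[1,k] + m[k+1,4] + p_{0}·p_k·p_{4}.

19080

m[1,4] = min over k∈[1,3] of m[1,k]+m[k+1,4]+p_{0}·p_k·p_{4}.
k=1: 0 + 9720 + 30·26·12 = 19080; k=2: 11700 + 5040 + 30·15·12 = 22140; k=3: 24300 + 0 + 30·28·12 = 34380.
Minimum: 19080 at k=1.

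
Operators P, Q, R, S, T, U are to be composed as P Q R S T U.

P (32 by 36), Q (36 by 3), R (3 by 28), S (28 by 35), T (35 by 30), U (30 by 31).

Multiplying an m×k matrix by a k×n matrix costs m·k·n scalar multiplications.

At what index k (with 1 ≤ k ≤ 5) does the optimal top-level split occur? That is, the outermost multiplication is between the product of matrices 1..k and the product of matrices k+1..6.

2

Adjacent pairs: PQ = 32·36·3 = 3456; QR = 36·3·28 = 3024; RS = 3·28·35 = 2940; ST = 28·35·30 = 29400; TU = 35·30·31 = 32550.
Length 3: P..R: k=1: 0+3024+32·36·28=35280; k=2: 3456+0+32·3·28=6144 → min 6144 | Q..S: k=2: 0+2940+36·3·35=6720; k=3: 3024+0+36·28·35=38304 → min 6720 | R..T: k=3: 0+29400+3·28·30=31920; k=4: 2940+0+3·35·30=6090 → min 6090 | S..U: k=4: 0+32550+28·35·31=62930; k=5: 29400+0+28·30·31=55440 → min 55440.
Length 4: P..S: k=1: 0+6720+32·36·35=47040; k=2: 3456+2940+32·3·35=9756; k=3: 6144+0+32·28·35=37504 → min 9756 | Q..T: k=2: 0+6090+36·3·30=9330; k=3: 3024+29400+36·28·30=62664; k=4: 6720+0+36·35·30=44520 → min 9330 | R..U: k=3: 0+55440+3·28·31=58044; k=4: 2940+32550+3·35·31=38745; k=5: 6090+0+3·30·31=8880 → min 8880.
Length 5: P..T: k=1: 0+9330+32·36·30=43890; k=2: 3456+6090+32·3·30=12426; k=3: 6144+29400+32·28·30=62424; k=4: 9756+0+32·35·30=43356 → min 12426 | Q..U: k=2: 0+8880+36·3·31=12228; k=3: 3024+55440+36·28·31=89712; k=4: 6720+32550+36·35·31=78330; k=5: 9330+0+36·30·31=42810 → min 12228.
Top-level splits: k=1: (P..P)·(Q..U) → 0+12228+32·36·31 = 47940; k=2: (P..Q)·(R..U) → 3456+8880+32·3·31 = 15312; k=3: (P..R)·(S..U) → 6144+55440+32·28·31 = 89360; k=4: (P..S)·(T..U) → 9756+32550+32·35·31 = 77026; k=5: (P..T)·(U..U) → 12426+0+32·30·31 = 42186.
Best split is after Q, i.e. k = 2.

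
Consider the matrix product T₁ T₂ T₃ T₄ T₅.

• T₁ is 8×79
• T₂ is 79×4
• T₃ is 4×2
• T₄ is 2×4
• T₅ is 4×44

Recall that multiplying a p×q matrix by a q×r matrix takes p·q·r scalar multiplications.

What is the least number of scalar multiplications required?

2952

Adjacent pairs: T₁T₂ = 8·79·4 = 2528; T₂T₃ = 79·4·2 = 632; T₃T₄ = 4·2·4 = 32; T₄T₅ = 2·4·44 = 352.
Length 3: T₁..T₃: k=1: 0+632+8·79·2=1896; k=2: 2528+0+8·4·2=2592 → min 1896 | T₂..T₄: k=2: 0+32+79·4·4=1296; k=3: 632+0+79·2·4=1264 → min 1264 | T₃..T₅: k=3: 0+352+4·2·44=704; k=4: 32+0+4·4·44=736 → min 704.
Length 4: T₁..T₄: k=1: 0+1264+8·79·4=3792; k=2: 2528+32+8·4·4=2688; k=3: 1896+0+8·2·4=1960 → min 1960 | T₂..T₅: k=2: 0+704+79·4·44=14608; k=3: 632+352+79·2·44=7936; k=4: 1264+0+79·4·44=15168 → min 7936.
Length 5: T₁..T₅: k=1: 0+7936+8·79·44=35744; k=2: 2528+704+8·4·44=4640; k=3: 1896+352+8·2·44=2952; k=4: 1960+0+8·4·44=3368 → min 2952.
Optimal order: ((T₁ (T₂ T₃)) (T₄ T₅)) with cost 2952.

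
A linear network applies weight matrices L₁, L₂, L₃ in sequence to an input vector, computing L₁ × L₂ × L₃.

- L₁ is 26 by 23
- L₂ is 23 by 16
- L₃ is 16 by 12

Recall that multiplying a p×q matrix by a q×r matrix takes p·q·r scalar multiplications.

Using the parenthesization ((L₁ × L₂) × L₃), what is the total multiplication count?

14560

(L₁ × L₂): 26×23 by 23×16 → 26×16, cost 26·23·16 = 9568
((L₁ × L₂) × L₃): 26×16 by 16×12 → 26×12, cost 26·16·12 = 4992; cumulative 14560
Total: 14560 scalar multiplications.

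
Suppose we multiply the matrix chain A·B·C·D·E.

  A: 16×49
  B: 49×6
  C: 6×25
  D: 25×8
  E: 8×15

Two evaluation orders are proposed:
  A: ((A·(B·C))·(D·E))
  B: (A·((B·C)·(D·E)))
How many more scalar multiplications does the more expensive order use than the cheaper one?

4535

Order A = ((A·(B·C))·(D·E)): (B·C): 49×6 by 6×25 → 49×25, cost 49·6·25 = 7350; (A·(B·C)): 16×49 by 49×25 → 16×25, cost 16·49·25 = 19600; cumulative 26950; (D·E): 25×8 by 8×15 → 25×15, cost 25·8·15 = 3000; ((A·(B·C))·(D·E)): 16×25 by 25×15 → 16×15, cost 16·25·15 = 6000; cumulative 35950. Total 35950.
Order B = (A·((B·C)·(D·E))): (B·C): 49×6 by 6×25 → 49×25, cost 49·6·25 = 7350; (D·E): 25×8 by 8×15 → 25×15, cost 25·8·15 = 3000; ((B·C)·(D·E)): 49×25 by 25×15 → 49×15, cost 49·25·15 = 18375; cumulative 28725; (A·((B·C)·(D·E))): 16×49 by 49×15 → 16×15, cost 16·49·15 = 11760; cumulative 40485. Total 40485.
Difference: |35950 − 40485| = 4535.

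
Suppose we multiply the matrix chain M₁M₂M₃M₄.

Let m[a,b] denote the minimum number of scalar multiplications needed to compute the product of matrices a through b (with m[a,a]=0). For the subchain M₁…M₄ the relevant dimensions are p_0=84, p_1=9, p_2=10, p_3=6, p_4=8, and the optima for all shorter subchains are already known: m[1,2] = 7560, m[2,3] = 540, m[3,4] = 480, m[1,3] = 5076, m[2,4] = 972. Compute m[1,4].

m[1,4] = min over k∈[1,3] of m[1,k]+m[k+1,4]+p_{0}·p_k·p_{4}.
k=1: 0 + 972 + 84·9·8 = 7020; k=2: 7560 + 480 + 84·10·8 = 14760; k=3: 5076 + 0 + 84·6·8 = 9108.
Minimum: 7020 at k=1.

7020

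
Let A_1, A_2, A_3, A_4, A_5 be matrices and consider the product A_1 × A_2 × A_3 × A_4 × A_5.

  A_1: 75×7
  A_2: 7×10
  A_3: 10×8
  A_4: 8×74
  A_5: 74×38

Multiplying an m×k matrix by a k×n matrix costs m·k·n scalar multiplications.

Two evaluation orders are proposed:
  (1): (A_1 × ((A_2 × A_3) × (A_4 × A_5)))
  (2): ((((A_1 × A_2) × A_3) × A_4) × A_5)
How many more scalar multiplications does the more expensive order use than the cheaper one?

Order (1) = (A_1 × ((A_2 × A_3) × (A_4 × A_5))): (A_2 × A_3): 7×10 by 10×8 → 7×8, cost 7·10·8 = 560; (A_4 × A_5): 8×74 by 74×38 → 8×38, cost 8·74·38 = 22496; ((A_2 × A_3) × (A_4 × A_5)): 7×8 by 8×38 → 7×38, cost 7·8·38 = 2128; cumulative 25184; (A_1 × ((A_2 × A_3) × (A_4 × A_5))): 75×7 by 7×38 → 75×38, cost 75·7·38 = 19950; cumulative 45134. Total 45134.
Order (2) = ((((A_1 × A_2) × A_3) × A_4) × A_5): (A_1 × A_2): 75×7 by 7×10 → 75×10, cost 75·7·10 = 5250; ((A_1 × A_2) × A_3): 75×10 by 10×8 → 75×8, cost 75·10·8 = 6000; cumulative 11250; (((A_1 × A_2) × A_3) × A_4): 75×8 by 8×74 → 75×74, cost 75·8·74 = 44400; cumulative 55650; ((((A_1 × A_2) × A_3) × A_4) × A_5): 75×74 by 74×38 → 75×38, cost 75·74·38 = 210900; cumulative 266550. Total 266550.
Difference: |45134 − 266550| = 221416.

221416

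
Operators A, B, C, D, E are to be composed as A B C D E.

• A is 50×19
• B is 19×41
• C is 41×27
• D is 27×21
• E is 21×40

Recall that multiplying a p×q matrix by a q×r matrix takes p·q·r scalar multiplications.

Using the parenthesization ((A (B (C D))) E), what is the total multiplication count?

(C D): 41×27 by 27×21 → 41×21, cost 41·27·21 = 23247
(B (C D)): 19×41 by 41×21 → 19×21, cost 19·41·21 = 16359; cumulative 39606
(A (B (C D))): 50×19 by 19×21 → 50×21, cost 50·19·21 = 19950; cumulative 59556
((A (B (C D))) E): 50×21 by 21×40 → 50×40, cost 50·21·40 = 42000; cumulative 101556
Total: 101556 scalar multiplications.

101556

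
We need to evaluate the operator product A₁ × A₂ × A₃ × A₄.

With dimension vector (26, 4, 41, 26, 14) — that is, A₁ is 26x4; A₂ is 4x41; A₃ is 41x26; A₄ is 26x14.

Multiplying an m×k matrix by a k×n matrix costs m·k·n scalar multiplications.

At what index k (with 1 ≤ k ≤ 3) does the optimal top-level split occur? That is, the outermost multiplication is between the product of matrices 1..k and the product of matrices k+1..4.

1

Adjacent pairs: A₁A₂ = 26·4·41 = 4264; A₂A₃ = 4·41·26 = 4264; A₃A₄ = 41·26·14 = 14924.
Length 3: A₁..A₃: k=1: 0+4264+26·4·26=6968; k=2: 4264+0+26·41·26=31980 → min 6968 | A₂..A₄: k=2: 0+14924+4·41·14=17220; k=3: 4264+0+4·26·14=5720 → min 5720.
Top-level splits: k=1: (A₁..A₁)·(A₂..A₄) → 0+5720+26·4·14 = 7176; k=2: (A₁..A₂)·(A₃..A₄) → 4264+14924+26·41·14 = 34112; k=3: (A₁..A₃)·(A₄..A₄) → 6968+0+26·26·14 = 16432.
Best split is after A₁, i.e. k = 1.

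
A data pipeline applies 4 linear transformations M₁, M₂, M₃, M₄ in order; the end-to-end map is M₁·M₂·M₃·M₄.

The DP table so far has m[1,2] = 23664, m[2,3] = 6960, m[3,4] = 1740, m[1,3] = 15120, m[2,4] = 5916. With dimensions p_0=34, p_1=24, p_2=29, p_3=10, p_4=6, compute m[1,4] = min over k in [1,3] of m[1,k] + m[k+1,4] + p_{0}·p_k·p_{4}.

10812

m[1,4] = min over k∈[1,3] of m[1,k]+m[k+1,4]+p_{0}·p_k·p_{4}.
k=1: 0 + 5916 + 34·24·6 = 10812; k=2: 23664 + 1740 + 34·29·6 = 31320; k=3: 15120 + 0 + 34·10·6 = 17160.
Minimum: 10812 at k=1.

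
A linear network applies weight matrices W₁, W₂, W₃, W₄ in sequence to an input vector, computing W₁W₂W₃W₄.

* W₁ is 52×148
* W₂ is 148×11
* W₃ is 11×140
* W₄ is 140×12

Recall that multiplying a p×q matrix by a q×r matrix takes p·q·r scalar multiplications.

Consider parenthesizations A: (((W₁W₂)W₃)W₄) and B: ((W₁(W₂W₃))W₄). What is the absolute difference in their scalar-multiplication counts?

Order A = (((W₁W₂)W₃)W₄): (W₁W₂): 52×148 by 148×11 → 52×11, cost 52·148·11 = 84656; ((W₁W₂)W₃): 52×11 by 11×140 → 52×140, cost 52·11·140 = 80080; cumulative 164736; (((W₁W₂)W₃)W₄): 52×140 by 140×12 → 52×12, cost 52·140·12 = 87360; cumulative 252096. Total 252096.
Order B = ((W₁(W₂W₃))W₄): (W₂W₃): 148×11 by 11×140 → 148×140, cost 148·11·140 = 227920; (W₁(W₂W₃)): 52×148 by 148×140 → 52×140, cost 52·148·140 = 1077440; cumulative 1305360; ((W₁(W₂W₃))W₄): 52×140 by 140×12 → 52×12, cost 52·140·12 = 87360; cumulative 1392720. Total 1392720.
Difference: |252096 − 1392720| = 1140624.

1140624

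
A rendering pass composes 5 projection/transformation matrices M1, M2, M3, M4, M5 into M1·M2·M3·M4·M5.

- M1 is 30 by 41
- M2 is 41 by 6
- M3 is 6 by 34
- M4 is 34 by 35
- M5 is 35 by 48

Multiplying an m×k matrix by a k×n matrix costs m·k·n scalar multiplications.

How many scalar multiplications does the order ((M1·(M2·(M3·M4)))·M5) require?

(M3·M4): 6×34 by 34×35 → 6×35, cost 6·34·35 = 7140
(M2·(M3·M4)): 41×6 by 6×35 → 41×35, cost 41·6·35 = 8610; cumulative 15750
(M1·(M2·(M3·M4))): 30×41 by 41×35 → 30×35, cost 30·41·35 = 43050; cumulative 58800
((M1·(M2·(M3·M4)))·M5): 30×35 by 35×48 → 30×48, cost 30·35·48 = 50400; cumulative 109200
Total: 109200 scalar multiplications.

109200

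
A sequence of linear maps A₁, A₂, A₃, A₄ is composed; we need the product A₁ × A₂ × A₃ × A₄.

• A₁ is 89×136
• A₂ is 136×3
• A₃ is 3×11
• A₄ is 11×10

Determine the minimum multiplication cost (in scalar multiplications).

Adjacent pairs: A₁A₂ = 89·136·3 = 36312; A₂A₃ = 136·3·11 = 4488; A₃A₄ = 3·11·10 = 330.
Length 3: A₁..A₃: k=1: 0+4488+89·136·11=137632; k=2: 36312+0+89·3·11=39249 → min 39249 | A₂..A₄: k=2: 0+330+136·3·10=4410; k=3: 4488+0+136·11·10=19448 → min 4410.
Length 4: A₁..A₄: k=1: 0+4410+89·136·10=125450; k=2: 36312+330+89·3·10=39312; k=3: 39249+0+89·11·10=49039 → min 39312.
Optimal order: ((A₁ × A₂) × (A₃ × A₄)) with cost 39312.

39312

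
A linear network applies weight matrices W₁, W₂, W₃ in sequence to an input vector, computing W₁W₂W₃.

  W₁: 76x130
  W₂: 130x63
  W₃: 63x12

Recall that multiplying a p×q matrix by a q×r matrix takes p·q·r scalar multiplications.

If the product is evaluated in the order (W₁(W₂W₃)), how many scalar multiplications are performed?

216840

(W₂W₃): 130×63 by 63×12 → 130×12, cost 130·63·12 = 98280
(W₁(W₂W₃)): 76×130 by 130×12 → 76×12, cost 76·130·12 = 118560; cumulative 216840
Total: 216840 scalar multiplications.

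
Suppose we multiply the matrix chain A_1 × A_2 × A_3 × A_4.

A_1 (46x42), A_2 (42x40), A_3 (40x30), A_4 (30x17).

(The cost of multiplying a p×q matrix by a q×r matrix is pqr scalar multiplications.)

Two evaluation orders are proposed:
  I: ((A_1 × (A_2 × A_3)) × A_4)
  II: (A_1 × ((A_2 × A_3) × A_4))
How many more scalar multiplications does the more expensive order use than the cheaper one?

Order I = ((A_1 × (A_2 × A_3)) × A_4): (A_2 × A_3): 42×40 by 40×30 → 42×30, cost 42·40·30 = 50400; (A_1 × (A_2 × A_3)): 46×42 by 42×30 → 46×30, cost 46·42·30 = 57960; cumulative 108360; ((A_1 × (A_2 × A_3)) × A_4): 46×30 by 30×17 → 46×17, cost 46·30·17 = 23460; cumulative 131820. Total 131820.
Order II = (A_1 × ((A_2 × A_3) × A_4)): (A_2 × A_3): 42×40 by 40×30 → 42×30, cost 42·40·30 = 50400; ((A_2 × A_3) × A_4): 42×30 by 30×17 → 42×17, cost 42·30·17 = 21420; cumulative 71820; (A_1 × ((A_2 × A_3) × A_4)): 46×42 by 42×17 → 46×17, cost 46·42·17 = 32844; cumulative 104664. Total 104664.
Difference: |131820 − 104664| = 27156.

27156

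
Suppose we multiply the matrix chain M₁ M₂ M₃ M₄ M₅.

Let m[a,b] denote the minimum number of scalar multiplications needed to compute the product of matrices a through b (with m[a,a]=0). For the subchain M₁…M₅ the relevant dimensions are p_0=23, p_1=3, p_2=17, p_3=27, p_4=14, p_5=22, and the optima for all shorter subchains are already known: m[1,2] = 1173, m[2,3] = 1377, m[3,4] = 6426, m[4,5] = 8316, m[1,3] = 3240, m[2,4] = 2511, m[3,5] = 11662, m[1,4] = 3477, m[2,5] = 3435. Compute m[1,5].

4953

m[1,5] = min over k∈[1,4] of m[1,k]+m[k+1,5]+p_{0}·p_k·p_{5}.
k=1: 0 + 3435 + 23·3·22 = 4953; k=2: 1173 + 11662 + 23·17·22 = 21437; k=3: 3240 + 8316 + 23·27·22 = 25218; k=4: 3477 + 0 + 23·14·22 = 10561.
Minimum: 4953 at k=1.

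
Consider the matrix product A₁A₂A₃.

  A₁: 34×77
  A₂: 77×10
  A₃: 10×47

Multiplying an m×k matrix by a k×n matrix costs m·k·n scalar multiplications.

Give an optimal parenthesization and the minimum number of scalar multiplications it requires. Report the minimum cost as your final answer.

42160

(A₁(A₂A₃)): cost 159236.
((A₁A₂)A₃): cost 42160.
Optimal: ((A₁A₂)A₃) with cost 42160.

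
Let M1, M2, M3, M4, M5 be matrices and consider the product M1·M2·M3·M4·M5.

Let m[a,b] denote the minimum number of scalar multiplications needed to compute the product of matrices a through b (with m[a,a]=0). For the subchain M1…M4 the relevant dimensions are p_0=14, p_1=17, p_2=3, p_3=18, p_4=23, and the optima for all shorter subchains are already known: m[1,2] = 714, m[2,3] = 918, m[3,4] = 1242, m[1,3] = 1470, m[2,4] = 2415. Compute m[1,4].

m[1,4] = min over k∈[1,3] of m[1,k]+m[k+1,4]+p_{0}·p_k·p_{4}.
k=1: 0 + 2415 + 14·17·23 = 7889; k=2: 714 + 1242 + 14·3·23 = 2922; k=3: 1470 + 0 + 14·18·23 = 7266.
Minimum: 2922 at k=2.

2922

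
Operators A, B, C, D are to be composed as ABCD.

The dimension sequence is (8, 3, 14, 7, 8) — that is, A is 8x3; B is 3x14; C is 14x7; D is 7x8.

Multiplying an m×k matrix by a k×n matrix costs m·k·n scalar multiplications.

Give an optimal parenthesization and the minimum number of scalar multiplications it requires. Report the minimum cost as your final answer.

Adjacent pairs: AB = 8·3·14 = 336; BC = 3·14·7 = 294; CD = 14·7·8 = 784.
Length 3: A..C: k=1: 0+294+8·3·7=462; k=2: 336+0+8·14·7=1120 → min 462 | B..D: k=2: 0+784+3·14·8=1120; k=3: 294+0+3·7·8=462 → min 462.
Length 4: A..D: k=1: 0+462+8·3·8=654; k=2: 336+784+8·14·8=2016; k=3: 462+0+8·7·8=910 → min 654.
Optimal parenthesization: (A((BC)D)) with cost 654.

654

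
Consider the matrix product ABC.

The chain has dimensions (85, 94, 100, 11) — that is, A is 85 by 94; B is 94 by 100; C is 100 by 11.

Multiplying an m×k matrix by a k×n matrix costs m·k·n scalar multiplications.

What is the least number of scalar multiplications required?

Order (A(BC)): (BC): 94×100 by 100×11 → 94×11, cost 94·100·11 = 103400; (A(BC)): 85×94 by 94×11 → 85×11, cost 85·94·11 = 87890; cumulative 191290. Total 191290.
Order ((AB)C): (AB): 85×94 by 94×100 → 85×100, cost 85·94·100 = 799000; ((AB)C): 85×100 by 100×11 → 85×11, cost 85·100·11 = 93500; cumulative 892500. Total 892500.
Minimum: 191290.

191290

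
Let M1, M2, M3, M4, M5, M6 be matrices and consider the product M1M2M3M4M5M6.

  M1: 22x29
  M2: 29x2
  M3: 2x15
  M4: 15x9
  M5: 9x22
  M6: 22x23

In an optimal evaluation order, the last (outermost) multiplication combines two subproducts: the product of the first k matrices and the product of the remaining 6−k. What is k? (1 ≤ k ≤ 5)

2

Adjacent pairs: M1M2 = 22·29·2 = 1276; M2M3 = 29·2·15 = 870; M3M4 = 2·15·9 = 270; M4M5 = 15·9·22 = 2970; M5M6 = 9·22·23 = 4554.
Length 3: M1..M3: k=1: 0+870+22·29·15=10440; k=2: 1276+0+22·2·15=1936 → min 1936 | M2..M4: k=2: 0+270+29·2·9=792; k=3: 870+0+29·15·9=4785 → min 792 | M3..M5: k=3: 0+2970+2·15·22=3630; k=4: 270+0+2·9·22=666 → min 666 | M4..M6: k=4: 0+4554+15·9·23=7659; k=5: 2970+0+15·22·23=10560 → min 7659.
Length 4: M1..M4: k=1: 0+792+22·29·9=6534; k=2: 1276+270+22·2·9=1942; k=3: 1936+0+22·15·9=4906 → min 1942 | M2..M5: k=2: 0+666+29·2·22=1942; k=3: 870+2970+29·15·22=13410; k=4: 792+0+29·9·22=6534 → min 1942 | M3..M6: k=3: 0+7659+2·15·23=8349; k=4: 270+4554+2·9·23=5238; k=5: 666+0+2·22·23=1678 → min 1678.
Length 5: M1..M5: k=1: 0+1942+22·29·22=15978; k=2: 1276+666+22·2·22=2910; k=3: 1936+2970+22·15·22=12166; k=4: 1942+0+22·9·22=6298 → min 2910 | M2..M6: k=2: 0+1678+29·2·23=3012; k=3: 870+7659+29·15·23=18534; k=4: 792+4554+29·9·23=11349; k=5: 1942+0+29·22·23=16616 → min 3012.
Top-level splits: k=1: (M1..M1)·(M2..M6) → 0+3012+22·29·23 = 17686; k=2: (M1..M2)·(M3..M6) → 1276+1678+22·2·23 = 3966; k=3: (M1..M3)·(M4..M6) → 1936+7659+22·15·23 = 17185; k=4: (M1..M4)·(M5..M6) → 1942+4554+22·9·23 = 11050; k=5: (M1..M5)·(M6..M6) → 2910+0+22·22·23 = 14042.
Best split is after M2, i.e. k = 2.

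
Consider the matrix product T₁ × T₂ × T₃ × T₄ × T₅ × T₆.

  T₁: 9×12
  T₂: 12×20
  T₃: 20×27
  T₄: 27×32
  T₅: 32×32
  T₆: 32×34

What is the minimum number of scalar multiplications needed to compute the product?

Adjacent pairs: T₁T₂ = 9·12·20 = 2160; T₂T₃ = 12·20·27 = 6480; T₃T₄ = 20·27·32 = 17280; T₄T₅ = 27·32·32 = 27648; T₅T₆ = 32·32·34 = 34816.
Length 3: T₁..T₃: k=1: 0+6480+9·12·27=9396; k=2: 2160+0+9·20·27=7020 → min 7020 | T₂..T₄: k=2: 0+17280+12·20·32=24960; k=3: 6480+0+12·27·32=16848 → min 16848 | T₃..T₅: k=3: 0+27648+20·27·32=44928; k=4: 17280+0+20·32·32=37760 → min 37760 | T₄..T₆: k=4: 0+34816+27·32·34=64192; k=5: 27648+0+27·32·34=57024 → min 57024.
Length 4: T₁..T₄: k=1: 0+16848+9·12·32=20304; k=2: 2160+17280+9·20·32=25200; k=3: 7020+0+9·27·32=14796 → min 14796 | T₂..T₅: k=2: 0+37760+12·20·32=45440; k=3: 6480+27648+12·27·32=44496; k=4: 16848+0+12·32·32=29136 → min 29136 | T₃..T₆: k=3: 0+57024+20·27·34=75384; k=4: 17280+34816+20·32·34=73856; k=5: 37760+0+20·32·34=59520 → min 59520.
Length 5: T₁..T₅: k=1: 0+29136+9·12·32=32592; k=2: 2160+37760+9·20·32=45680; k=3: 7020+27648+9·27·32=42444; k=4: 14796+0+9·32·32=24012 → min 24012 | T₂..T₆: k=2: 0+59520+12·20·34=67680; k=3: 6480+57024+12·27·34=74520; k=4: 16848+34816+12·32·34=64720; k=5: 29136+0+12·32·34=42192 → min 42192.
Length 6: T₁..T₆: k=1: 0+42192+9·12·34=45864; k=2: 2160+59520+9·20·34=67800; k=3: 7020+57024+9·27·34=72306; k=4: 14796+34816+9·32·34=59404; k=5: 24012+0+9·32·34=33804 → min 33804.
Optimal order: (((((T₁ × T₂) × T₃) × T₄) × T₅) × T₆) with cost 33804.

33804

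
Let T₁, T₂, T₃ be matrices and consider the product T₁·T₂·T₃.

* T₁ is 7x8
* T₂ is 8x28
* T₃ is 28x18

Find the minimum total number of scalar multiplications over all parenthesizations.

Order (T₁·(T₂·T₃)): (T₂·T₃): 8×28 by 28×18 → 8×18, cost 8·28·18 = 4032; (T₁·(T₂·T₃)): 7×8 by 8×18 → 7×18, cost 7·8·18 = 1008; cumulative 5040. Total 5040.
Order ((T₁·T₂)·T₃): (T₁·T₂): 7×8 by 8×28 → 7×28, cost 7·8·28 = 1568; ((T₁·T₂)·T₃): 7×28 by 28×18 → 7×18, cost 7·28·18 = 3528; cumulative 5096. Total 5096.
Minimum: 5040.

5040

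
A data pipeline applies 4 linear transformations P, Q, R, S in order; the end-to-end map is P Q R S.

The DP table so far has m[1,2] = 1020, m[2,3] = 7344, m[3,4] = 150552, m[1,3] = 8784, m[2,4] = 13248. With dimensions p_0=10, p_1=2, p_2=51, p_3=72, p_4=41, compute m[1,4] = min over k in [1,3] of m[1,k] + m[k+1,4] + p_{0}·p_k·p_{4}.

14068

m[1,4] = min over k∈[1,3] of m[1,k]+m[k+1,4]+p_{0}·p_k·p_{4}.
k=1: 0 + 13248 + 10·2·41 = 14068; k=2: 1020 + 150552 + 10·51·41 = 172482; k=3: 8784 + 0 + 10·72·41 = 38304.
Minimum: 14068 at k=1.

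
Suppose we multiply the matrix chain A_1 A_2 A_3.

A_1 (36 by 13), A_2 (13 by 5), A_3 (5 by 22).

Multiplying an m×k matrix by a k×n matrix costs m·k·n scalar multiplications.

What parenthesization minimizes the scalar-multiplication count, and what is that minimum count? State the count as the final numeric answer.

(A_1 (A_2 A_3)): cost 11726.
((A_1 A_2) A_3): cost 6300.
Optimal: ((A_1 A_2) A_3) with cost 6300.

6300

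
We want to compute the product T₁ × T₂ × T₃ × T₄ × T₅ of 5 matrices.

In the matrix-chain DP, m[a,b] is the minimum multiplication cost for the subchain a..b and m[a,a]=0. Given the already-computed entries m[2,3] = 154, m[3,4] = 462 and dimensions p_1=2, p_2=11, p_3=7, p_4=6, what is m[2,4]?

238

m[2,4] = min over k∈[2,3] of m[2,k]+m[k+1,4]+p_{1}·p_k·p_{4}.
k=2: 0 + 462 + 2·11·6 = 594; k=3: 154 + 0 + 2·7·6 = 238.
Minimum: 238 at k=3.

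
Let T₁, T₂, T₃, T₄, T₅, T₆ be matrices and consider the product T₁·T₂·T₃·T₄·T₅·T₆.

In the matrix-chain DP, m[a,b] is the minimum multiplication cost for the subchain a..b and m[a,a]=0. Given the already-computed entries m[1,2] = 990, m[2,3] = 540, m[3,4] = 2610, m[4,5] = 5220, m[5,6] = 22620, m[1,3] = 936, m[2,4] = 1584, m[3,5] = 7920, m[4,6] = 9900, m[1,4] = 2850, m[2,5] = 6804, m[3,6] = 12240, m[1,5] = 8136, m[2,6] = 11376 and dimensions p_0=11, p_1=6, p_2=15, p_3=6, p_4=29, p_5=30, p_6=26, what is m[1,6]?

12552

m[1,6] = min over k∈[1,5] of m[1,k]+m[k+1,6]+p_{0}·p_k·p_{6}.
k=1: 0 + 11376 + 11·6·26 = 13092; k=2: 990 + 12240 + 11·15·26 = 17520; k=3: 936 + 9900 + 11·6·26 = 12552; k=4: 2850 + 22620 + 11·29·26 = 33764; k=5: 8136 + 0 + 11·30·26 = 16716.
Minimum: 12552 at k=3.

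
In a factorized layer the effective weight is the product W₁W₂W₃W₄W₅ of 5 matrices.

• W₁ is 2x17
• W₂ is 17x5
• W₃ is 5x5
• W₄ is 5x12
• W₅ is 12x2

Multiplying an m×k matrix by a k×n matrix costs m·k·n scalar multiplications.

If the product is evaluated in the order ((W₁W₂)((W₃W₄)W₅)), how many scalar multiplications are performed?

610

(W₁W₂): 2×17 by 17×5 → 2×5, cost 2·17·5 = 170
(W₃W₄): 5×5 by 5×12 → 5×12, cost 5·5·12 = 300
((W₃W₄)W₅): 5×12 by 12×2 → 5×2, cost 5·12·2 = 120; cumulative 420
((W₁W₂)((W₃W₄)W₅)): 2×5 by 5×2 → 2×2, cost 2·5·2 = 20; cumulative 610
Total: 610 scalar multiplications.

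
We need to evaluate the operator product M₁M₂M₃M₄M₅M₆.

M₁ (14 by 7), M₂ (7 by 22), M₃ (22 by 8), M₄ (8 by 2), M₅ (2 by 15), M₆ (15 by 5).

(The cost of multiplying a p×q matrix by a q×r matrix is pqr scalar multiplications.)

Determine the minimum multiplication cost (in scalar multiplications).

1146

Adjacent pairs: M₁M₂ = 14·7·22 = 2156; M₂M₃ = 7·22·8 = 1232; M₃M₄ = 22·8·2 = 352; M₄M₅ = 8·2·15 = 240; M₅M₆ = 2·15·5 = 150.
Length 3: M₁..M₃: k=1: 0+1232+14·7·8=2016; k=2: 2156+0+14·22·8=4620 → min 2016 | M₂..M₄: k=2: 0+352+7·22·2=660; k=3: 1232+0+7·8·2=1344 → min 660 | M₃..M₅: k=3: 0+240+22·8·15=2880; k=4: 352+0+22·2·15=1012 → min 1012 | M₄..M₆: k=4: 0+150+8·2·5=230; k=5: 240+0+8·15·5=840 → min 230.
Length 4: M₁..M₄: k=1: 0+660+14·7·2=856; k=2: 2156+352+14·22·2=3124; k=3: 2016+0+14·8·2=2240 → min 856 | M₂..M₅: k=2: 0+1012+7·22·15=3322; k=3: 1232+240+7·8·15=2312; k=4: 660+0+7·2·15=870 → min 870 | M₃..M₆: k=3: 0+230+22·8·5=1110; k=4: 352+150+22·2·5=722; k=5: 1012+0+22·15·5=2662 → min 722.
Length 5: M₁..M₅: k=1: 0+870+14·7·15=2340; k=2: 2156+1012+14·22·15=7788; k=3: 2016+240+14·8·15=3936; k=4: 856+0+14·2·15=1276 → min 1276 | M₂..M₆: k=2: 0+722+7·22·5=1492; k=3: 1232+230+7·8·5=1742; k=4: 660+150+7·2·5=880; k=5: 870+0+7·15·5=1395 → min 880.
Length 6: M₁..M₆: k=1: 0+880+14·7·5=1370; k=2: 2156+722+14·22·5=4418; k=3: 2016+230+14·8·5=2806; k=4: 856+150+14·2·5=1146; k=5: 1276+0+14·15·5=2326 → min 1146.
Optimal order: ((M₁(M₂(M₃M₄)))(M₅M₆)) with cost 1146.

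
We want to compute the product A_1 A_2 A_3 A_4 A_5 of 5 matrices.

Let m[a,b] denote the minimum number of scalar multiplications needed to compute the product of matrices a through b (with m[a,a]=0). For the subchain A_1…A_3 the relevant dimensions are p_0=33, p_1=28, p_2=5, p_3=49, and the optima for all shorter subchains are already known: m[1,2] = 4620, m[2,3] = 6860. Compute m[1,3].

12705

m[1,3] = min over k∈[1,2] of m[1,k]+m[k+1,3]+p_{0}·p_k·p_{3}.
k=1: 0 + 6860 + 33·28·49 = 52136; k=2: 4620 + 0 + 33·5·49 = 12705.
Minimum: 12705 at k=2.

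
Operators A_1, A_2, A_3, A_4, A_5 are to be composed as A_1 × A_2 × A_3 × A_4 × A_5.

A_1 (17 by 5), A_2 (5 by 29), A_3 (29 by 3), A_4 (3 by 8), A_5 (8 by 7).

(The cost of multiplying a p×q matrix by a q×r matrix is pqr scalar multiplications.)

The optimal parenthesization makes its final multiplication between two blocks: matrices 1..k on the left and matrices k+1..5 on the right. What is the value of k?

Adjacent pairs: A_1A_2 = 17·5·29 = 2465; A_2A_3 = 5·29·3 = 435; A_3A_4 = 29·3·8 = 696; A_4A_5 = 3·8·7 = 168.
Length 3: A_1..A_3: k=1: 0+435+17·5·3=690; k=2: 2465+0+17·29·3=3944 → min 690 | A_2..A_4: k=2: 0+696+5·29·8=1856; k=3: 435+0+5·3·8=555 → min 555 | A_3..A_5: k=3: 0+168+29·3·7=777; k=4: 696+0+29·8·7=2320 → min 777.
Length 4: A_1..A_4: k=1: 0+555+17·5·8=1235; k=2: 2465+696+17·29·8=7105; k=3: 690+0+17·3·8=1098 → min 1098 | A_2..A_5: k=2: 0+777+5·29·7=1792; k=3: 435+168+5·3·7=708; k=4: 555+0+5·8·7=835 → min 708.
Top-level splits: k=1: (A_1..A_1)·(A_2..A_5) → 0+708+17·5·7 = 1303; k=2: (A_1..A_2)·(A_3..A_5) → 2465+777+17·29·7 = 6693; k=3: (A_1..A_3)·(A_4..A_5) → 690+168+17·3·7 = 1215; k=4: (A_1..A_4)·(A_5..A_5) → 1098+0+17·8·7 = 2050.
Best split is after A_3, i.e. k = 3.

3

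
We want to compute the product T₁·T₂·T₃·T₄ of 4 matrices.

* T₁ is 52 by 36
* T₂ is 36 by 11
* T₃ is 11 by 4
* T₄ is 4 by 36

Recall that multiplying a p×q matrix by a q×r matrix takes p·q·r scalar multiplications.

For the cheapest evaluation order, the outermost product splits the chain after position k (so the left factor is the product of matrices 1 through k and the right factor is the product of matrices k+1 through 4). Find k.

3

Adjacent pairs: T₁T₂ = 52·36·11 = 20592; T₂T₃ = 36·11·4 = 1584; T₃T₄ = 11·4·36 = 1584.
Length 3: T₁..T₃: k=1: 0+1584+52·36·4=9072; k=2: 20592+0+52·11·4=22880 → min 9072 | T₂..T₄: k=2: 0+1584+36·11·36=15840; k=3: 1584+0+36·4·36=6768 → min 6768.
Top-level splits: k=1: (T₁..T₁)·(T₂..T₄) → 0+6768+52·36·36 = 74160; k=2: (T₁..T₂)·(T₃..T₄) → 20592+1584+52·11·36 = 42768; k=3: (T₁..T₃)·(T₄..T₄) → 9072+0+52·4·36 = 16560.
Best split is after T₃, i.e. k = 3.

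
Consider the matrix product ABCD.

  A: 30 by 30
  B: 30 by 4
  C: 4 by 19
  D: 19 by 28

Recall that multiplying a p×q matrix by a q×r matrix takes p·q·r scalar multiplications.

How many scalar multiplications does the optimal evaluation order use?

Adjacent pairs: AB = 30·30·4 = 3600; BC = 30·4·19 = 2280; CD = 4·19·28 = 2128.
Length 3: A..C: k=1: 0+2280+30·30·19=19380; k=2: 3600+0+30·4·19=5880 → min 5880 | B..D: k=2: 0+2128+30·4·28=5488; k=3: 2280+0+30·19·28=18240 → min 5488.
Length 4: A..D: k=1: 0+5488+30·30·28=30688; k=2: 3600+2128+30·4·28=9088; k=3: 5880+0+30·19·28=21840 → min 9088.
Optimal order: ((AB)(CD)) with cost 9088.

9088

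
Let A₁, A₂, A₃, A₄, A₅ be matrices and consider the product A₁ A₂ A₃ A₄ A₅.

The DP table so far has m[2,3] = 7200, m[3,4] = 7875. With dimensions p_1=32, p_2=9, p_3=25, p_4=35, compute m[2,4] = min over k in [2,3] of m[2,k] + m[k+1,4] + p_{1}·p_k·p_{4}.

m[2,4] = min over k∈[2,3] of m[2,k]+m[k+1,4]+p_{1}·p_k·p_{4}.
k=2: 0 + 7875 + 32·9·35 = 17955; k=3: 7200 + 0 + 32·25·35 = 35200.
Minimum: 17955 at k=2.

17955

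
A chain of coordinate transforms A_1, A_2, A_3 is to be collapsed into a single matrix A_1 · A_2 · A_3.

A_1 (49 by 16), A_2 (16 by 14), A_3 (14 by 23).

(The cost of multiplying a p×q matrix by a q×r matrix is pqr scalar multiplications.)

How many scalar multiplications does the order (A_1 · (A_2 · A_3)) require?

(A_2 · A_3): 16×14 by 14×23 → 16×23, cost 16·14·23 = 5152
(A_1 · (A_2 · A_3)): 49×16 by 16×23 → 49×23, cost 49·16·23 = 18032; cumulative 23184
Total: 23184 scalar multiplications.

23184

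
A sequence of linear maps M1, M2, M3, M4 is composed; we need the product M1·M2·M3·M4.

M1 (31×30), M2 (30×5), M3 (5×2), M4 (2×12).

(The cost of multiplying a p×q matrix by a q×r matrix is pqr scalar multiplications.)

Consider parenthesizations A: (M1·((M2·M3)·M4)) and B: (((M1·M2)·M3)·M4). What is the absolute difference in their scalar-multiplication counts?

6476

Order A = (M1·((M2·M3)·M4)): (M2·M3): 30×5 by 5×2 → 30×2, cost 30·5·2 = 300; ((M2·M3)·M4): 30×2 by 2×12 → 30×12, cost 30·2·12 = 720; cumulative 1020; (M1·((M2·M3)·M4)): 31×30 by 30×12 → 31×12, cost 31·30·12 = 11160; cumulative 12180. Total 12180.
Order B = (((M1·M2)·M3)·M4): (M1·M2): 31×30 by 30×5 → 31×5, cost 31·30·5 = 4650; ((M1·M2)·M3): 31×5 by 5×2 → 31×2, cost 31·5·2 = 310; cumulative 4960; (((M1·M2)·M3)·M4): 31×2 by 2×12 → 31×12, cost 31·2·12 = 744; cumulative 5704. Total 5704.
Difference: |12180 − 5704| = 6476.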